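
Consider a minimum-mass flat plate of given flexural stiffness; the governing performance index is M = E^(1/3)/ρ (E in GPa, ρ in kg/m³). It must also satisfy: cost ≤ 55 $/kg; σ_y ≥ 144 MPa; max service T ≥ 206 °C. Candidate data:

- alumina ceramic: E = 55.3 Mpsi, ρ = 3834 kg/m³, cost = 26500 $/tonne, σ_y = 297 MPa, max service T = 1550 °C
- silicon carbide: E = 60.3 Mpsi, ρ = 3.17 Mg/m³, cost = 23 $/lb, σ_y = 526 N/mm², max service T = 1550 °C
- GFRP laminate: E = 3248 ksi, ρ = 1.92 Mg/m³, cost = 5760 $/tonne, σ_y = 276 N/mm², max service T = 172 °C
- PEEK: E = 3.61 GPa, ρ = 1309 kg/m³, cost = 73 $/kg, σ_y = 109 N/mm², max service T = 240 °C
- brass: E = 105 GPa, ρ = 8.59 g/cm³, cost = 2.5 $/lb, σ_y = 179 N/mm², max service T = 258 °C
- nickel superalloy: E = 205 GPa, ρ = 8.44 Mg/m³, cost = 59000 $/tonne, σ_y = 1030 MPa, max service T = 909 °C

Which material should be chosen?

silicon carbide

Screen on constraints: cost ≤ 55 $/kg; σ_y ≥ 144 MPa; max service T ≥ 206 °C. Survivors: alumina ceramic, silicon carbide, brass.
In SI units:
  alumina ceramic: E = 381.3 GPa, ρ = 3834 kg/m³
  silicon carbide: E = 415.8 GPa, ρ = 3170 kg/m³
  brass: E = 105.0 GPa, ρ = 8590 kg/m³
  silicon carbide: M = 2.35×10⁻³
  alumina ceramic: M = 1.89×10⁻³
  brass: M = 0.549×10⁻³
Silicon carbide ranks first.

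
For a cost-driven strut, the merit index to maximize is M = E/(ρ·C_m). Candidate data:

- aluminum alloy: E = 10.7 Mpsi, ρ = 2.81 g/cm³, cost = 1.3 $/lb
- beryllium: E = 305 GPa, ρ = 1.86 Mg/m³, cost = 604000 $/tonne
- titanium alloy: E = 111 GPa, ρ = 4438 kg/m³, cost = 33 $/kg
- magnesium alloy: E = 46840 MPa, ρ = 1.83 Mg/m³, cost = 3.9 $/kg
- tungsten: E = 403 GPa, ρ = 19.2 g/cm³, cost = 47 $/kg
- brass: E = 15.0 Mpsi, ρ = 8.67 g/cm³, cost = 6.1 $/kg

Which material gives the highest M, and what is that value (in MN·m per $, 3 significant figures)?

aluminum alloy, M = 9.16 MN·m per $

Normalizing units and computing the index:
  aluminum alloy: E = 73.77 GPa, ρ = 2810 kg/m³, cost = 2.866 $/kg
  beryllium: E = 305.0 GPa, ρ = 1860 kg/m³, cost = 604.0 $/kg
  titanium alloy: E = 111.0 GPa, ρ = 4438 kg/m³, cost = 33.00 $/kg
  magnesium alloy: E = 46.84 GPa, ρ = 1830 kg/m³, cost = 3.900 $/kg
  tungsten: E = 403.0 GPa, ρ = 19200 kg/m³, cost = 47.00 $/kg
  brass: E = 103.4 GPa, ρ = 8670 kg/m³, cost = 6.100 $/kg
  aluminum alloy: M = 9.16 MN·m per $
  magnesium alloy: M = 6.56 MN·m per $
  brass: M = 1.96 MN·m per $
  titanium alloy: M = 0.758 MN·m per $
  tungsten: M = 0.447 MN·m per $
  beryllium: M = 0.271 MN·m per $
The maximum is for aluminum alloy.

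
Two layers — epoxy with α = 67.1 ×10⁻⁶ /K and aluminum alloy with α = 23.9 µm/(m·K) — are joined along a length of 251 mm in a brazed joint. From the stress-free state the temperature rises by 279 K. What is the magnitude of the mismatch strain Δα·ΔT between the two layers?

0.0121

Δα = |67.1 − 23.9|×10⁻⁶/K = 43.2×10⁻⁶/K.
Mismatch strain = Δα·ΔT = 43.2×10⁻⁶ × 279.0 = 0.0121.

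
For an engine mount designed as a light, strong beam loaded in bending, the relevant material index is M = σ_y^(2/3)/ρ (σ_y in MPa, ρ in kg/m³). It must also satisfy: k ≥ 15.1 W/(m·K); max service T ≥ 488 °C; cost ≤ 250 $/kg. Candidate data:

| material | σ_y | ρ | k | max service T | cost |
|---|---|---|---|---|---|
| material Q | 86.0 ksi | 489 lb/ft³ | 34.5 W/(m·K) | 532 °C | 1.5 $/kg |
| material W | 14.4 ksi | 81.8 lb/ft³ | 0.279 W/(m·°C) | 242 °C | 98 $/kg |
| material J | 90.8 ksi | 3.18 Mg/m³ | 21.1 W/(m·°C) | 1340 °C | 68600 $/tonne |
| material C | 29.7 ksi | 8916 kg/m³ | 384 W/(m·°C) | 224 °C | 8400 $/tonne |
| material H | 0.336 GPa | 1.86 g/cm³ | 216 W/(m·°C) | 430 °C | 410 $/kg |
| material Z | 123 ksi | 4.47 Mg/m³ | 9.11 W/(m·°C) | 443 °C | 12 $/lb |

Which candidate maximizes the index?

material J

Screen on constraints: k ≥ 15.1 W/(m·K); max service T ≥ 488 °C; cost ≤ 250 $/kg. Survivors: material Q, material J.
Putting every candidate on a common basis:
  material Q: σ_y = 592.9 MPa, ρ = 7833 kg/m³
  material J: σ_y = 626.0 MPa, ρ = 3180 kg/m³
  material J: M = 23.0×10⁻³
  material Q: M = 9.01×10⁻³
Material J ranks first.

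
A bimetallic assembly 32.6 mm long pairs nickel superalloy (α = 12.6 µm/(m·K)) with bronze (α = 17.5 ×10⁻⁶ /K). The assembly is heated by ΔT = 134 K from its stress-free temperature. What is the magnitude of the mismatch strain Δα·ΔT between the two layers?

Δα = |12.6 − 17.5|×10⁻⁶/K = 4.90×10⁻⁶/K.
Mismatch strain = Δα·ΔT = 4.90×10⁻⁶ × 134.0 = 6.57×10⁻⁴.

6.57×10⁻⁴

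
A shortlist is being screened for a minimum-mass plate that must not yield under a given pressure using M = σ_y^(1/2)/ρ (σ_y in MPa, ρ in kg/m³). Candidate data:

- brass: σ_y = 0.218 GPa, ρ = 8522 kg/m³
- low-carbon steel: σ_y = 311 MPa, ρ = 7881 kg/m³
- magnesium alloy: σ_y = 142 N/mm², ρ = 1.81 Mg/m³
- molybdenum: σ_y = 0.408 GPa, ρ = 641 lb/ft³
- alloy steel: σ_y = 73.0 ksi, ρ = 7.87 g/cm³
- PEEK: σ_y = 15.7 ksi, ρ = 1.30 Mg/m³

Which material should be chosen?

In SI units:
  brass: σ_y = 218.0 MPa, ρ = 8522 kg/m³
  low-carbon steel: σ_y = 311.0 MPa, ρ = 7881 kg/m³
  magnesium alloy: σ_y = 142.0 MPa, ρ = 1810 kg/m³
  molybdenum: σ_y = 408.0 MPa, ρ = 10270 kg/m³
  alloy steel: σ_y = 503.3 MPa, ρ = 7870 kg/m³
  PEEK: σ_y = 108.2 MPa, ρ = 1300 kg/m³
  PEEK: M = 8.00×10⁻³
  magnesium alloy: M = 6.58×10⁻³
  alloy steel: M = 2.85×10⁻³
  low-carbon steel: M = 2.24×10⁻³
  molybdenum: M = 1.97×10⁻³
  brass: M = 1.73×10⁻³
PEEK has the largest M.

PEEK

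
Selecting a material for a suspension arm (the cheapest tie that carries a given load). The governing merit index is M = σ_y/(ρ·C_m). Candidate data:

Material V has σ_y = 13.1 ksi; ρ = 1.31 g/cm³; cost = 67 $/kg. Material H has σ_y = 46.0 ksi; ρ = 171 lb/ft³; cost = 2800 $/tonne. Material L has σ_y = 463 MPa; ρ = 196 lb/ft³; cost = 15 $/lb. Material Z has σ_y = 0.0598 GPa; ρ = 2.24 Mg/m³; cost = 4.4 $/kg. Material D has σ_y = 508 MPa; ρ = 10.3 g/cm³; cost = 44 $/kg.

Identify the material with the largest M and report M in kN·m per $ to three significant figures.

material H, M = 41.4 kN·m per $

Convert each candidate to consistent units, then evaluate M:
  material V: σ_y = 90.32 MPa, ρ = 1310 kg/m³, cost = 67.00 $/kg
  material H: σ_y = 317.2 MPa, ρ = 2739 kg/m³, cost = 2.800 $/kg
  material L: σ_y = 463.0 MPa, ρ = 3140 kg/m³, cost = 33.07 $/kg
  material Z: σ_y = 59.80 MPa, ρ = 2240 kg/m³, cost = 4.400 $/kg
  material D: σ_y = 508.0 MPa, ρ = 10300 kg/m³, cost = 44.00 $/kg
  material H: M = 41.4 kN·m per $
  material Z: M = 6.07 kN·m per $
  material L: M = 4.46 kN·m per $
  material D: M = 1.12 kN·m per $
  material V: M = 1.03 kN·m per $
Material H ranks first.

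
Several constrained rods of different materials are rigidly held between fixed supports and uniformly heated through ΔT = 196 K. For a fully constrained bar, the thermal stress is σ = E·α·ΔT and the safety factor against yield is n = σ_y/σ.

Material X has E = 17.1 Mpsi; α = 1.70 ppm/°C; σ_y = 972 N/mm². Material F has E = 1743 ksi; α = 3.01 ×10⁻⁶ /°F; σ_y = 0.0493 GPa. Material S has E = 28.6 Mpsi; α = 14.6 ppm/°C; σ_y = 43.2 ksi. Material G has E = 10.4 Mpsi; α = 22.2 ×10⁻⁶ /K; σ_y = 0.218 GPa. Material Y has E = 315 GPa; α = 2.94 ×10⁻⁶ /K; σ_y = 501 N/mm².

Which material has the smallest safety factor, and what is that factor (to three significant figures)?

material S, n = 0.528

With everything in SI (GPa, ×10⁻⁶/K, MPa):
  material X: E = 117.9, α = 1.70, σ_y = 972.0 → σ = 39.3 MPa, n = 24.7
  material F: E = 12.02, α = 5.42, σ_y = 49.30 → σ = 12.8 MPa, n = 3.86
  material S: E = 197.2, α = 14.6, σ_y = 297.9 → σ = 564 MPa, n = 0.528
  material G: E = 71.71, α = 22.2, σ_y = 218.0 → σ = 312 MPa, n = 0.699
  material Y: E = 315.0, α = 2.94, σ_y = 501.0 → σ = 182 MPa, n = 2.76
Smallest n: material S with n = 0.528.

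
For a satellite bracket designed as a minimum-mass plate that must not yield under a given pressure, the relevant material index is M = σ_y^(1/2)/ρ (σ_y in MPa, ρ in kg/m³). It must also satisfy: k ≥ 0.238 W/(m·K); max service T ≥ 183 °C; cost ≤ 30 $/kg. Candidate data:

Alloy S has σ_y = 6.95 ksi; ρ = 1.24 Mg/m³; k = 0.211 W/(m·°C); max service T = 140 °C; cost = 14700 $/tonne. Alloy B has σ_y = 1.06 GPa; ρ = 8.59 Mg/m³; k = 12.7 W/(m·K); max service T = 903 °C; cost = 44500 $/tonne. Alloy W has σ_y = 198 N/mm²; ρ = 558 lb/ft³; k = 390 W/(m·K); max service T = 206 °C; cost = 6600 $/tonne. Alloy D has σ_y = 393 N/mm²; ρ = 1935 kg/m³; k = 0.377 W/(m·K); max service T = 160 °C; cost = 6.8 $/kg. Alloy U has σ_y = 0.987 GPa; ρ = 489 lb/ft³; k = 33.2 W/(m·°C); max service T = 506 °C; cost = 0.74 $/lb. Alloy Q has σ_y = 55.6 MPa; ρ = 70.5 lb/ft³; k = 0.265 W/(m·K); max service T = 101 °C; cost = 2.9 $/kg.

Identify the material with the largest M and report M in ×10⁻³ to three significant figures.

alloy U, M = 4.01×10⁻³

Screen on constraints: k ≥ 0.238 W/(m·K); max service T ≥ 183 °C; cost ≤ 30 $/kg. Survivors: alloy W, alloy U.
After converting to SI:
  alloy W: σ_y = 198.0 MPa, ρ = 8938 kg/m³
  alloy U: σ_y = 987.0 MPa, ρ = 7833 kg/m³
  alloy U: M = 4.01×10⁻³
  alloy W: M = 1.57×10⁻³
The maximum is for alloy U.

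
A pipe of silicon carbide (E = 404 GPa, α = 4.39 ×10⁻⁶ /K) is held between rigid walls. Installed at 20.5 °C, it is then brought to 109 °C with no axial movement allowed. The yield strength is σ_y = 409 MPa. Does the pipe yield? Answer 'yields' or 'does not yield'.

ΔT = 88.50 K. Constrained thermal stress σ = E·α·ΔT = 404.0×10³ MPa × 4.39×10⁻⁶ × 88.50 = 157 MPa (compressive).
Compare to σ_y = 409 MPa: σ < σ_y, so it does not yield.

does not yield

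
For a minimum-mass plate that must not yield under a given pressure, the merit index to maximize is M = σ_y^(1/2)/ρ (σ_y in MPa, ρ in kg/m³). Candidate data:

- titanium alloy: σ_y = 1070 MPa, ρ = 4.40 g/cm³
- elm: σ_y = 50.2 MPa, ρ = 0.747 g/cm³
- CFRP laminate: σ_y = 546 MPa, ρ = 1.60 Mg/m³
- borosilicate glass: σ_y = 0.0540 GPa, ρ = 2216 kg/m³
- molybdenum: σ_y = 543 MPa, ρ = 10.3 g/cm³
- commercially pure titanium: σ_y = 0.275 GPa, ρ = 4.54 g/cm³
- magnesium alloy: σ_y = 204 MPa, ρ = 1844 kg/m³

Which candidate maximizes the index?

Putting every candidate on a common basis:
  titanium alloy: σ_y = 1070 MPa, ρ = 4400 kg/m³
  elm: σ_y = 50.20 MPa, ρ = 747.0 kg/m³
  CFRP laminate: σ_y = 546.0 MPa, ρ = 1600 kg/m³
  borosilicate glass: σ_y = 54.00 MPa, ρ = 2216 kg/m³
  molybdenum: σ_y = 543.0 MPa, ρ = 10300 kg/m³
  commercially pure titanium: σ_y = 275.0 MPa, ρ = 4540 kg/m³
  magnesium alloy: σ_y = 204.0 MPa, ρ = 1844 kg/m³
  CFRP laminate: M = 14.6×10⁻³
  elm: M = 9.48×10⁻³
  magnesium alloy: M = 7.75×10⁻³
  titanium alloy: M = 7.43×10⁻³
  commercially pure titanium: M = 3.65×10⁻³
  borosilicate glass: M = 3.32×10⁻³
  molybdenum: M = 2.26×10⁻³
Highest index: CFRP laminate.

CFRP laminate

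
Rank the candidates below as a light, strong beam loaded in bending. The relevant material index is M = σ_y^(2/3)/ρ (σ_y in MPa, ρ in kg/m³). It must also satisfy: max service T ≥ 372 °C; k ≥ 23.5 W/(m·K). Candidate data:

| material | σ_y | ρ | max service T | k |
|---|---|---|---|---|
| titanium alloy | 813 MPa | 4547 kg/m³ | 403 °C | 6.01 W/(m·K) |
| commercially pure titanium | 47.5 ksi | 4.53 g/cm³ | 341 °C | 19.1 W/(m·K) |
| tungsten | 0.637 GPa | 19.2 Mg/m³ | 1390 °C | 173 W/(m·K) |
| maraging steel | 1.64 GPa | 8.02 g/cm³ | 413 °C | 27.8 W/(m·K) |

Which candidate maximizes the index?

Screen on constraints: max service T ≥ 372 °C; k ≥ 23.5 W/(m·K). Survivors: tungsten, maraging steel.
Convert each candidate to consistent units, then evaluate M:
  tungsten: σ_y = 637.0 MPa, ρ = 19200 kg/m³
  maraging steel: σ_y = 1640 MPa, ρ = 8020 kg/m³
  maraging steel: M = 17.3×10⁻³
  tungsten: M = 3.86×10⁻³
The maximum is for maraging steel.

maraging steel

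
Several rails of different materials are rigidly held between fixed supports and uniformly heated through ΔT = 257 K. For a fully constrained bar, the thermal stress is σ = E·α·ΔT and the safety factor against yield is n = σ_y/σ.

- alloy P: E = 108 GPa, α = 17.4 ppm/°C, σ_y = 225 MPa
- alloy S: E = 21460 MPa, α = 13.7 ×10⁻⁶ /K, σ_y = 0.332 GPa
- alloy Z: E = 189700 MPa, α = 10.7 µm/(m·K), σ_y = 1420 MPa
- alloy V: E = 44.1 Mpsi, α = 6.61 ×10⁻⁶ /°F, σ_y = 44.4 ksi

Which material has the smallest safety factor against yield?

alloy V

In consistent units (E in GPa, α in ×10⁻⁶/K, σ_y in MPa):
  alloy P: E = 108.0, α = 17.4, σ_y = 225.0 → σ = 483 MPa, n = 0.466
  alloy S: E = 21.46, α = 13.7, σ_y = 332.0 → σ = 75.6 MPa, n = 4.39
  alloy Z: E = 189.7, α = 10.7, σ_y = 1420 → σ = 522 MPa, n = 2.72
  alloy V: E = 304.1, α = 11.9, σ_y = 306.1 → σ = 930 MPa, n = 0.329
Smallest n: alloy V with n = 0.329.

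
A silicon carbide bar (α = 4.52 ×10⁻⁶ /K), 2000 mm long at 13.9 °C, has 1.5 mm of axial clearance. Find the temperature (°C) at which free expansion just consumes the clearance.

180 °C

α·L₀·ΔT = 1.5 mm ⇒ ΔT = 1.5 / (4.52×10⁻⁶ × 2000.0) = 165.9 K.
T = 13.9 + 165.9 = 179.8 °C.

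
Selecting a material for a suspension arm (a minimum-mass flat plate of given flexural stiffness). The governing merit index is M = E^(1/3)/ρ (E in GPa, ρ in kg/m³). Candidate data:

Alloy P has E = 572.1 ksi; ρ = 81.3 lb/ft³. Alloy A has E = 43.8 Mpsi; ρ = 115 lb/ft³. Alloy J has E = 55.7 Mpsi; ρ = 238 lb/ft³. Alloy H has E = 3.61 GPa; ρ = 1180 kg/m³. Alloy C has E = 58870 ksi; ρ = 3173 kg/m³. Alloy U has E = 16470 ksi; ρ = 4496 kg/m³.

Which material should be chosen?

Putting every candidate on a common basis:
  alloy P: E = 3.944 GPa, ρ = 1302 kg/m³
  alloy A: E = 302.0 GPa, ρ = 1842 kg/m³
  alloy J: E = 384.0 GPa, ρ = 3812 kg/m³
  alloy H: E = 3.610 GPa, ρ = 1180 kg/m³
  alloy C: E = 405.9 GPa, ρ = 3173 kg/m³
  alloy U: E = 113.6 GPa, ρ = 4496 kg/m³
  alloy A: M = 3.64×10⁻³
  alloy C: M = 2.33×10⁻³
  alloy J: M = 1.91×10⁻³
  alloy H: M = 1.30×10⁻³
  alloy P: M = 1.21×10⁻³
  alloy U: M = 1.08×10⁻³
The maximum is for alloy A.

alloy A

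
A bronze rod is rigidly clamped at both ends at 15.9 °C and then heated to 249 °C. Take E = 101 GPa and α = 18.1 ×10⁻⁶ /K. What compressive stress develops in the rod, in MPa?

ΔT = 233.1 K. Constrained thermal stress σ = E·α·ΔT = 101.0×10³ MPa × 18.1×10⁻⁶ × 233.1 = 426 MPa (compressive).

426 MPa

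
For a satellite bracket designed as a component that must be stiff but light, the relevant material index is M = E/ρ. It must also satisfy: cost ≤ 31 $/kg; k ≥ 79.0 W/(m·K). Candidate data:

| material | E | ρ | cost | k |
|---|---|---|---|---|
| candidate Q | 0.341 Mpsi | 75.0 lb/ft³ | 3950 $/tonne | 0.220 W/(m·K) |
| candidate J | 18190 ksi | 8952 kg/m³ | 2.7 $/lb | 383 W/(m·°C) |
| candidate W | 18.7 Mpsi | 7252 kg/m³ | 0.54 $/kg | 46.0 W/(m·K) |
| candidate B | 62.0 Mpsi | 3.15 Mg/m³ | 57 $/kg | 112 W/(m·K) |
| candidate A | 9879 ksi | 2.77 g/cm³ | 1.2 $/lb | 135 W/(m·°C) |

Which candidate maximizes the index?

Screen on constraints: cost ≤ 31 $/kg; k ≥ 79.0 W/(m·K). Survivors: candidate J, candidate A.
Convert each candidate to consistent units, then evaluate M:
  candidate J: E = 125.4 GPa, ρ = 8952 kg/m³
  candidate A: E = 68.11 GPa, ρ = 2770 kg/m³
  candidate A: M = 24.6 MN·m/kg
  candidate J: M = 14.0 MN·m/kg
Highest index: candidate A.

candidate A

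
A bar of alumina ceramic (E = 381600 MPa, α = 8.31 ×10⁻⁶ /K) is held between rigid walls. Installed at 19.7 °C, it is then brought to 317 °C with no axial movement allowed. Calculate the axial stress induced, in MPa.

E = 381600 MPa = 381.6 GPa.
ΔT = 297.3 K. Constrained thermal stress σ = E·α·ΔT = 381.6×10³ MPa × 8.31×10⁻⁶ × 297.3 = 943 MPa (compressive).

943 MPa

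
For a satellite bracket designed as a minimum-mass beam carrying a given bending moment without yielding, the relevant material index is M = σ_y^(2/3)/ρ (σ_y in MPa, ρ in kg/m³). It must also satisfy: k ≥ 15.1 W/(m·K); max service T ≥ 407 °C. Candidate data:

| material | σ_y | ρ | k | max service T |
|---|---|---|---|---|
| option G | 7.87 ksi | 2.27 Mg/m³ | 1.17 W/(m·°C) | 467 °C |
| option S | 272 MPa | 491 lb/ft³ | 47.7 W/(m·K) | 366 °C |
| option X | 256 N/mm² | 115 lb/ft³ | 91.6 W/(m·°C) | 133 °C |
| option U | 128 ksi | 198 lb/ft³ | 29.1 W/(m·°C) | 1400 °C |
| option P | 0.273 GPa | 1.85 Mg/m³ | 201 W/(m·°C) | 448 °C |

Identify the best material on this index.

Screen on constraints: k ≥ 15.1 W/(m·K); max service T ≥ 407 °C. Survivors: option U, option P.
Convert each candidate to consistent units, then evaluate M:
  option U: σ_y = 882.5 MPa, ρ = 3172 kg/m³
  option P: σ_y = 273.0 MPa, ρ = 1850 kg/m³
  option U: M = 29.0×10⁻³
  option P: M = 22.7×10⁻³
Highest index: option U.

option U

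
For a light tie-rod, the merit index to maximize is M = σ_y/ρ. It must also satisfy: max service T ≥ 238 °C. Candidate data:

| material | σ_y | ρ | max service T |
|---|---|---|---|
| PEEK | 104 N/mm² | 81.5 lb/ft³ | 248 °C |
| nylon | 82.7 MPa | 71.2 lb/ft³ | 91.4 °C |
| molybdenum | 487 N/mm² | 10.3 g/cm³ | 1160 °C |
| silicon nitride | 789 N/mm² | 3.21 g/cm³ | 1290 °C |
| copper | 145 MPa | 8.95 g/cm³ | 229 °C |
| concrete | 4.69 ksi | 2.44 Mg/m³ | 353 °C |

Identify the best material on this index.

Screen on constraints: max service T ≥ 238 °C. Survivors: PEEK, molybdenum, silicon nitride, concrete.
Putting every candidate on a common basis:
  PEEK: σ_y = 104.0 MPa, ρ = 1306 kg/m³
  molybdenum: σ_y = 487.0 MPa, ρ = 10300 kg/m³
  silicon nitride: σ_y = 789.0 MPa, ρ = 3210 kg/m³
  concrete: σ_y = 32.34 MPa, ρ = 2440 kg/m³
  silicon nitride: M = 246 kN·m/kg
  PEEK: M = 79.7 kN·m/kg
  molybdenum: M = 47.3 kN·m/kg
  concrete: M = 13.3 kN·m/kg
Silicon nitride ranks first.

silicon nitride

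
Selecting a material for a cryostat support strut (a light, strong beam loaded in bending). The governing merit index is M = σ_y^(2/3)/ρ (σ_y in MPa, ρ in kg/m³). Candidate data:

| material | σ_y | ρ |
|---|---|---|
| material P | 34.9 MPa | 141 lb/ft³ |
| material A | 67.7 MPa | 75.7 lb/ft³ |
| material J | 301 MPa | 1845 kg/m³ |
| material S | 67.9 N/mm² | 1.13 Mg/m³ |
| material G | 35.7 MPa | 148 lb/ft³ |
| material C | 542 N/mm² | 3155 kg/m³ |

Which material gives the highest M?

After converting to SI:
  material P: σ_y = 34.90 MPa, ρ = 2259 kg/m³
  material A: σ_y = 67.70 MPa, ρ = 1213 kg/m³
  material J: σ_y = 301.0 MPa, ρ = 1845 kg/m³
  material S: σ_y = 67.90 MPa, ρ = 1130 kg/m³
  material G: σ_y = 35.70 MPa, ρ = 2371 kg/m³
  material C: σ_y = 542.0 MPa, ρ = 3155 kg/m³
  material J: M = 24.3×10⁻³
  material C: M = 21.1×10⁻³
  material S: M = 14.7×10⁻³
  material A: M = 13.7×10⁻³
  material P: M = 4.73×10⁻³
  material G: M = 4.57×10⁻³
Material J has the largest M.

material J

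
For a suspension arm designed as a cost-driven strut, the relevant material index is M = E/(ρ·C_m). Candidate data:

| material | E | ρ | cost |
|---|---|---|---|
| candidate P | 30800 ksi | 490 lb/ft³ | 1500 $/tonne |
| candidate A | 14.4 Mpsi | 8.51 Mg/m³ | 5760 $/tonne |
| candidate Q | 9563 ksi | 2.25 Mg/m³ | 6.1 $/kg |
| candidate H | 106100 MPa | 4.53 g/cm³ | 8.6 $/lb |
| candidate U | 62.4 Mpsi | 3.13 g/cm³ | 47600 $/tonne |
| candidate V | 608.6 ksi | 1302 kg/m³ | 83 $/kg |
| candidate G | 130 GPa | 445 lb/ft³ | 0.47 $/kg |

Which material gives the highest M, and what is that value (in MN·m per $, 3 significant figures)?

candidate G, M = 38.8 MN·m per $

Putting every candidate on a common basis:
  candidate P: E = 212.4 GPa, ρ = 7849 kg/m³, cost = 1.500 $/kg
  candidate A: E = 99.28 GPa, ρ = 8510 kg/m³, cost = 5.760 $/kg
  candidate Q: E = 65.93 GPa, ρ = 2250 kg/m³, cost = 6.100 $/kg
  candidate H: E = 106.1 GPa, ρ = 4530 kg/m³, cost = 18.96 $/kg
  candidate U: E = 430.2 GPa, ρ = 3130 kg/m³, cost = 47.60 $/kg
  candidate V: E = 4.196 GPa, ρ = 1302 kg/m³, cost = 83.00 $/kg
  candidate G: E = 130.0 GPa, ρ = 7128 kg/m³, cost = 0.4700 $/kg
  candidate G: M = 38.8 MN·m per $
  candidate P: M = 18.0 MN·m per $
  candidate Q: M = 4.80 MN·m per $
  candidate U: M = 2.89 MN·m per $
  candidate A: M = 2.03 MN·m per $
  candidate H: M = 1.24 MN·m per $
  candidate V: M = 0.0388 MN·m per $
Candidate G has the largest M.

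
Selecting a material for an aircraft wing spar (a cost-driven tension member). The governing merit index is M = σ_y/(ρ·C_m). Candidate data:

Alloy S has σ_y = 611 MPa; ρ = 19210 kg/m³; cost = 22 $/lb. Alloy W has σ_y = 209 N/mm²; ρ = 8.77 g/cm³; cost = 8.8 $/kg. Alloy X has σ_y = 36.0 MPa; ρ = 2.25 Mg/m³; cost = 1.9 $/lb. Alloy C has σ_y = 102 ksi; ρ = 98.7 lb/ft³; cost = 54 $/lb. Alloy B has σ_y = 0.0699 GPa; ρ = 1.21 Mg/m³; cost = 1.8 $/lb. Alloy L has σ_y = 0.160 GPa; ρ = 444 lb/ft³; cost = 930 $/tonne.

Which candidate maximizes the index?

Putting every candidate on a common basis:
  alloy S: σ_y = 611.0 MPa, ρ = 19210 kg/m³, cost = 48.50 $/kg
  alloy W: σ_y = 209.0 MPa, ρ = 8770 kg/m³, cost = 8.800 $/kg
  alloy X: σ_y = 36.00 MPa, ρ = 2250 kg/m³, cost = 4.189 $/kg
  alloy C: σ_y = 703.3 MPa, ρ = 1581 kg/m³, cost = 119.0 $/kg
  alloy B: σ_y = 69.90 MPa, ρ = 1210 kg/m³, cost = 3.968 $/kg
  alloy L: σ_y = 160.0 MPa, ρ = 7112 kg/m³, cost = 0.9300 $/kg
  alloy L: M = 24.2 kN·m per $
  alloy B: M = 14.6 kN·m per $
  alloy X: M = 3.82 kN·m per $
  alloy C: M = 3.74 kN·m per $
  alloy W: M = 2.71 kN·m per $
  alloy S: M = 0.656 kN·m per $
The maximum is for alloy L.

alloy L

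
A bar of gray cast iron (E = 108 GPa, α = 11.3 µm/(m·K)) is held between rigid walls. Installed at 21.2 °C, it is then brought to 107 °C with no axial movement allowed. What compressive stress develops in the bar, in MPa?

105 MPa

ΔT = 85.80 K. Constrained thermal stress σ = E·α·ΔT = 108.0×10³ MPa × 11.3×10⁻⁶ × 85.80 = 105 MPa (compressive).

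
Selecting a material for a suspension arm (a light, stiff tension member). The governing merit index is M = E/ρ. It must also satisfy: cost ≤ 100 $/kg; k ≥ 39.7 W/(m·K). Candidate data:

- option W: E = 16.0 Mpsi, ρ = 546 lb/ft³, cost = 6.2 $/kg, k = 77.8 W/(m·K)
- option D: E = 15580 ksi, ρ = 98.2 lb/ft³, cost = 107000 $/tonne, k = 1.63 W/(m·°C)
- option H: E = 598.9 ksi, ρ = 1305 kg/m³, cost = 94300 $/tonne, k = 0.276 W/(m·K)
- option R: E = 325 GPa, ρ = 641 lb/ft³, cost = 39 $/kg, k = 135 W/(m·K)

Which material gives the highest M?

option R

Screen on constraints: cost ≤ 100 $/kg; k ≥ 39.7 W/(m·K). Survivors: option W, option R.
Normalizing units and computing the index:
  option W: E = 110.3 GPa, ρ = 8746 kg/m³
  option R: E = 325.0 GPa, ρ = 10270 kg/m³
  option R: M = 31.7 MN·m/kg
  option W: M = 12.6 MN·m/kg
The maximum is for option R.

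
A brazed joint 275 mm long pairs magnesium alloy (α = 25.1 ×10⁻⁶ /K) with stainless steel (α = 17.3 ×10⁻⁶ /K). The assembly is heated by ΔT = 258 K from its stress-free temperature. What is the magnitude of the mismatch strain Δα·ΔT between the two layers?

2.01×10⁻³

Δα = |25.1 − 17.3|×10⁻⁶/K = 7.80×10⁻⁶/K.
Mismatch strain = Δα·ΔT = 7.80×10⁻⁶ × 258.0 = 2.01×10⁻³.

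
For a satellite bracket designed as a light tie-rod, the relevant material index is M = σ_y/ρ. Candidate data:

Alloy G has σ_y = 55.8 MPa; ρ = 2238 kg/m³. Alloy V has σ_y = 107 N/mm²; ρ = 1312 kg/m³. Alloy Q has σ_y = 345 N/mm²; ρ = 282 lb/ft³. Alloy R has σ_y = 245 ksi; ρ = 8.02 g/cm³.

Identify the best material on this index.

In SI units:
  alloy G: σ_y = 55.80 MPa, ρ = 2238 kg/m³
  alloy V: σ_y = 107.0 MPa, ρ = 1312 kg/m³
  alloy Q: σ_y = 345.0 MPa, ρ = 4517 kg/m³
  alloy R: σ_y = 1689 MPa, ρ = 8020 kg/m³
  alloy R: M = 211 kN·m/kg
  alloy V: M = 81.6 kN·m/kg
  alloy Q: M = 76.4 kN·m/kg
  alloy G: M = 24.9 kN·m/kg
Highest index: alloy R.

alloy R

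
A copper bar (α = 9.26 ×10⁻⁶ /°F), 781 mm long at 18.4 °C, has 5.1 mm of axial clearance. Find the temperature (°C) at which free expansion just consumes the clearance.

α = 9.26×10⁻⁶/°F × 9/5 = 16.7×10⁻⁶/K.
α·L₀·ΔT = 5.1 mm ⇒ ΔT = 5.1 / (16.7×10⁻⁶ × 781.0) = 391.8 K.
T = 18.4 + 391.8 = 410.2 °C.

410 °C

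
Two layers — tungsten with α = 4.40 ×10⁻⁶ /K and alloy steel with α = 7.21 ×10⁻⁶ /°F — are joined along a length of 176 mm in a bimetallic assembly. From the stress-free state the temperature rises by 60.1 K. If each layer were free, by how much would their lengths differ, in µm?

alloy steel: α = 7.21×10⁻⁶/°F × 9/5 = 13.0×10⁻⁶/K.
Δα = |4.40 − 13.0|×10⁻⁶/K = 8.58×10⁻⁶/K.
ΔL_mismatch = Δα·L·ΔT = 8.58×10⁻⁶ × 176.0 mm × 60.1 K = 90.7 µm.

90.7 µm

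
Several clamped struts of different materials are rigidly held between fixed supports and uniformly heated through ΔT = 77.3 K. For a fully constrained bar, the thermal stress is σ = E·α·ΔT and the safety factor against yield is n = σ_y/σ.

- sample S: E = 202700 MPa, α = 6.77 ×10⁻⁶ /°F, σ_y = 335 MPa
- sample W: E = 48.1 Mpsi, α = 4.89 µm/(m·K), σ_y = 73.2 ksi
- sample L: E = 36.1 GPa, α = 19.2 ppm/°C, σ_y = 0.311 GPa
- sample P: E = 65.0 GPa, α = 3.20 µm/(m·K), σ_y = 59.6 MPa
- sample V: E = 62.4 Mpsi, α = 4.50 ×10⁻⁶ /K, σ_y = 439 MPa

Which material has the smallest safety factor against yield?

sample S

Per material, after unit conversion:
  sample S: E = 202.7, α = 12.2, σ_y = 335.0 → σ = 191 MPa, n = 1.75
  sample W: E = 331.6, α = 4.89, σ_y = 504.7 → σ = 125 MPa, n = 4.03
  sample L: E = 36.10, α = 19.2, σ_y = 311.0 → σ = 53.6 MPa, n = 5.80
  sample P: E = 65.00, α = 3.20, σ_y = 59.60 → σ = 16.1 MPa, n = 3.71
  sample V: E = 430.2, α = 4.50, σ_y = 439.0 → σ = 150 MPa, n = 2.93
Sample S has the lowest safety factor, n = 1.75.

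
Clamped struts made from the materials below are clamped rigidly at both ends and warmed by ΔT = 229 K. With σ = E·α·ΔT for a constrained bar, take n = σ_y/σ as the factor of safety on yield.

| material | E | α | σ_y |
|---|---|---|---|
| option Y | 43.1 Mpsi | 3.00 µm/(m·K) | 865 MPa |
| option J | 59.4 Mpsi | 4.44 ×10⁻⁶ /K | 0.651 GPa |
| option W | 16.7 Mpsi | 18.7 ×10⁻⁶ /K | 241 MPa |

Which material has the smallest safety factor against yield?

option W

With everything in SI (GPa, ×10⁻⁶/K, MPa):
  option Y: E = 297.2, α = 3.00, σ_y = 865.0 → σ = 204 MPa, n = 4.24
  option J: E = 409.5, α = 4.44, σ_y = 651.0 → σ = 416 MPa, n = 1.56
  option W: E = 115.1, α = 18.7, σ_y = 241.0 → σ = 493 MPa, n = 0.489
The minimum is option W at n = 0.489.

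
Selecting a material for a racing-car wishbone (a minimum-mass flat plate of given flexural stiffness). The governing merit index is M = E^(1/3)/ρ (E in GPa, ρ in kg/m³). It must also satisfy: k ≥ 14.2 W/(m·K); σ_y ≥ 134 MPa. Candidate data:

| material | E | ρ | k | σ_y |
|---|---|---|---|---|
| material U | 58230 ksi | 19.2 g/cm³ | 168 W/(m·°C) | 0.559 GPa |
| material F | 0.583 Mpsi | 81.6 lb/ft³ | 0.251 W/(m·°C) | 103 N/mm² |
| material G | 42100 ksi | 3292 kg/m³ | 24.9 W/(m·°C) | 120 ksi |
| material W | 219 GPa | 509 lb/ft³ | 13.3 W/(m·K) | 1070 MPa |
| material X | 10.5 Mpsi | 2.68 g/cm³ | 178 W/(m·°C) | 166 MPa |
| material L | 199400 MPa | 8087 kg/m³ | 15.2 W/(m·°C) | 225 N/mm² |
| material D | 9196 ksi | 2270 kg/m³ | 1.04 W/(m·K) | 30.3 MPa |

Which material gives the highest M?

Screen on constraints: k ≥ 14.2 W/(m·K); σ_y ≥ 134 MPa. Survivors: material U, material G, material X, material L.
Normalizing units and computing the index:
  material U: E = 401.5 GPa, ρ = 19200 kg/m³
  material G: E = 290.3 GPa, ρ = 3292 kg/m³
  material X: E = 72.39 GPa, ρ = 2680 kg/m³
  material L: E = 199.4 GPa, ρ = 8087 kg/m³
  material G: M = 2.01×10⁻³
  material X: M = 1.56×10⁻³
  material L: M = 0.722×10⁻³
  material U: M = 0.384×10⁻³
Highest index: material G.

material G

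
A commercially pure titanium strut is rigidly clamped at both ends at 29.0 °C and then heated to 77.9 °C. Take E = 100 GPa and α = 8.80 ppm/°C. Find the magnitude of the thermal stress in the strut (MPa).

43.0 MPa

ΔT = 48.90 K. Constrained thermal stress σ = E·α·ΔT = 100.0×10³ MPa × 8.80×10⁻⁶ × 48.90 = 43.0 MPa (compressive).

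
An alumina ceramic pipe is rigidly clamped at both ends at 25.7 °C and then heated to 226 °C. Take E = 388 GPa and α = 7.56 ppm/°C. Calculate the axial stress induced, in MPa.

ΔT = 200.3 K. Constrained thermal stress σ = E·α·ΔT = 388.0×10³ MPa × 7.56×10⁻⁶ × 200.3 = 588 MPa (compressive).

588 MPa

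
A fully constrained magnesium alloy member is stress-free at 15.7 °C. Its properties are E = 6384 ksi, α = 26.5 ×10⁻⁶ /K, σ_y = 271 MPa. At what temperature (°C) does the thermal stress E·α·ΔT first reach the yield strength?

E = 6384 ksi = 44.02 GPa.
E·α·ΔT = 271.0 MPa ⇒ ΔT = 271.0 / (44.02×10³ × 26.5×10⁻⁶) = 232.3 K.
T = 15.7 + 232.3 = 248.0 °C.

248 °C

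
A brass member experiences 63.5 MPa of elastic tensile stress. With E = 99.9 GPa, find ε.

6.36×10⁻⁴

ε = σ/E = 63.5 / 99900 = 6.36×10⁻⁴.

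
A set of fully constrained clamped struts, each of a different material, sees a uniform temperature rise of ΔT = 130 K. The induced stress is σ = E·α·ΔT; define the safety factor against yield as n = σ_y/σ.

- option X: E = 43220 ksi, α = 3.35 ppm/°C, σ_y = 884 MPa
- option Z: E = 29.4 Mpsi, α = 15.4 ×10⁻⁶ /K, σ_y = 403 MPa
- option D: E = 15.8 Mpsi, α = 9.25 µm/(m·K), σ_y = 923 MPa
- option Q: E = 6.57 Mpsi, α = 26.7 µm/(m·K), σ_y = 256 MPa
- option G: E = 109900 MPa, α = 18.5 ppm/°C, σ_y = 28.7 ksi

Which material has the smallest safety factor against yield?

option G

Converting E to GPa, α to ×10⁻⁶/K, σ_y to MPa, then σ and n for each:
  option X: E = 298.0, α = 3.35, σ_y = 884.0 → σ = 130 MPa, n = 6.81
  option Z: E = 202.7, α = 15.4, σ_y = 403.0 → σ = 406 MPa, n = 0.993
  option D: E = 108.9, α = 9.25, σ_y = 923.0 → σ = 131 MPa, n = 7.05
  option Q: E = 45.30, α = 26.7, σ_y = 256.0 → σ = 157 MPa, n = 1.63
  option G: E = 109.9, α = 18.5, σ_y = 197.9 → σ = 264 MPa, n = 0.749
Option G has the lowest safety factor, n = 0.749.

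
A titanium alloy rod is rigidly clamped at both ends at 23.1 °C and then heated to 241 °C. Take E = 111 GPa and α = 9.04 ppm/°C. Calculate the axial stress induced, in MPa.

219 MPa

ΔT = 217.9 K. Constrained thermal stress σ = E·α·ΔT = 111.0×10³ MPa × 9.04×10⁻⁶ × 217.9 = 219 MPa (compressive).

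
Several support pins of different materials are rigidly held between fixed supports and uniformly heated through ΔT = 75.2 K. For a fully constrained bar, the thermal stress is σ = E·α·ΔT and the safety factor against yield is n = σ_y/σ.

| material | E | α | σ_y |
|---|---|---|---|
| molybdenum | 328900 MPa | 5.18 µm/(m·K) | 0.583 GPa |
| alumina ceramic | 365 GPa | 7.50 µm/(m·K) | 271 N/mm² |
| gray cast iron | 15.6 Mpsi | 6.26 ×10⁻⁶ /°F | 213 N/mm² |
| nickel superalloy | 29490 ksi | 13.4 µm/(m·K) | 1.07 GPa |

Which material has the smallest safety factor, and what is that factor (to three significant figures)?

Converting E to GPa, α to ×10⁻⁶/K, σ_y to MPa, then σ and n for each:
  molybdenum: E = 328.9, α = 5.18, σ_y = 583.0 → σ = 128 MPa, n = 4.55
  alumina ceramic: E = 365.0, α = 7.50, σ_y = 271.0 → σ = 206 MPa, n = 1.32
  gray cast iron: E = 107.6, α = 11.3, σ_y = 213.0 → σ = 91.1 MPa, n = 2.34
  nickel superalloy: E = 203.3, α = 13.4, σ_y = 1070 → σ = 205 MPa, n = 5.22
The minimum is alumina ceramic at n = 1.32.

alumina ceramic, n = 1.32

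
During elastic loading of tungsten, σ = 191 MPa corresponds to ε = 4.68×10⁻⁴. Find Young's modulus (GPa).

E = σ/ε = 191 MPa / 4.68×10⁻⁴ = 408100 MPa = 408 GPa.

408 GPa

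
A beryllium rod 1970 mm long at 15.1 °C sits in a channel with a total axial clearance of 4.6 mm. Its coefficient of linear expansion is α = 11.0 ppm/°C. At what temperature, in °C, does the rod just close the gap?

227 °C

α·L₀·ΔT = 4.6 mm ⇒ ΔT = 4.6 / (11.0×10⁻⁶ × 1970.0) = 212.3 K.
T = 15.1 + 212.3 = 227.4 °C.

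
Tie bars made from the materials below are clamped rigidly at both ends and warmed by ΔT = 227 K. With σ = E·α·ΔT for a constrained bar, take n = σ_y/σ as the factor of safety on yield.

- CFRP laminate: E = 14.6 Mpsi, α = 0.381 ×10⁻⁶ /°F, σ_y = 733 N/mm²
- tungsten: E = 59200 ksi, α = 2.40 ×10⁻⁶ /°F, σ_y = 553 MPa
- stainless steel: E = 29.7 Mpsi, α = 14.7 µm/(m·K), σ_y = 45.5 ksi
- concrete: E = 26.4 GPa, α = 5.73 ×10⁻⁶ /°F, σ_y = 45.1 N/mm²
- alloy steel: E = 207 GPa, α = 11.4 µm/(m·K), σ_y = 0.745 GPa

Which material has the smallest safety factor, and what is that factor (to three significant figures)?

stainless steel, n = 0.459

Per material, after unit conversion:
  CFRP laminate: E = 100.7, α = 0.686, σ_y = 733.0 → σ = 15.7 MPa, n = 46.8
  tungsten: E = 408.2, α = 4.32, σ_y = 553.0 → σ = 400 MPa, n = 1.38
  stainless steel: E = 204.8, α = 14.7, σ_y = 313.7 → σ = 683 MPa, n = 0.459
  concrete: E = 26.40, α = 10.3, σ_y = 45.10 → σ = 61.8 MPa, n = 0.730
  alloy steel: E = 207.0, α = 11.4, σ_y = 745.0 → σ = 536 MPa, n = 1.39
The minimum is stainless steel at n = 0.459.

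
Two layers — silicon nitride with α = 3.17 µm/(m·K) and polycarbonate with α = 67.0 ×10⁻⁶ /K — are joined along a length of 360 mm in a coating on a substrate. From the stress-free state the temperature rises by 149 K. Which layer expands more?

α(silicon nitride) = 3.17×10⁻⁶/K vs α(polycarbonate) = 67.0×10⁻⁶/K.
Higher α expands more for the same ΔT: polycarbonate.

polycarbonate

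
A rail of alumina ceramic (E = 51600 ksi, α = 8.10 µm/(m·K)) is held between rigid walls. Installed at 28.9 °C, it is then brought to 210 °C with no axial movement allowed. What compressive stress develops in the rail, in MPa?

522 MPa

E = 51600 ksi = 355.8 GPa.
ΔT = 181.1 K. Constrained thermal stress σ = E·α·ΔT = 355.8×10³ MPa × 8.10×10⁻⁶ × 181.1 = 522 MPa (compressive).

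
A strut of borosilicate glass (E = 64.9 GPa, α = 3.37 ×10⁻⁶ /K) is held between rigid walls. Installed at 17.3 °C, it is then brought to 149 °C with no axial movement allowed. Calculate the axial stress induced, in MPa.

28.8 MPa

ΔT = 131.7 K. Constrained thermal stress σ = E·α·ΔT = 64.90×10³ MPa × 3.37×10⁻⁶ × 131.7 = 28.8 MPa (compressive).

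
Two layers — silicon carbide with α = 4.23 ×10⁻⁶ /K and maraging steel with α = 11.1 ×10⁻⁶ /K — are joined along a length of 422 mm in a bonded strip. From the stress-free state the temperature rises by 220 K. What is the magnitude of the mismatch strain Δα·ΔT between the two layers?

Δα = |4.23 − 11.1|×10⁻⁶/K = 6.87×10⁻⁶/K.
Mismatch strain = Δα·ΔT = 6.87×10⁻⁶ × 220.0 = 1.51×10⁻³.

1.51×10⁻³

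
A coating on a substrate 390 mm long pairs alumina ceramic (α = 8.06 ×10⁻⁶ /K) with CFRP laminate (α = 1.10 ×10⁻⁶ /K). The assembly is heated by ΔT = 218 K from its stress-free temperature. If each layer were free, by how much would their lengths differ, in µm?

592 µm

Δα = |8.06 − 1.10|×10⁻⁶/K = 6.96×10⁻⁶/K.
ΔL_mismatch = Δα·L·ΔT = 6.96×10⁻⁶ × 390.0 mm × 218.0 K = 592 µm.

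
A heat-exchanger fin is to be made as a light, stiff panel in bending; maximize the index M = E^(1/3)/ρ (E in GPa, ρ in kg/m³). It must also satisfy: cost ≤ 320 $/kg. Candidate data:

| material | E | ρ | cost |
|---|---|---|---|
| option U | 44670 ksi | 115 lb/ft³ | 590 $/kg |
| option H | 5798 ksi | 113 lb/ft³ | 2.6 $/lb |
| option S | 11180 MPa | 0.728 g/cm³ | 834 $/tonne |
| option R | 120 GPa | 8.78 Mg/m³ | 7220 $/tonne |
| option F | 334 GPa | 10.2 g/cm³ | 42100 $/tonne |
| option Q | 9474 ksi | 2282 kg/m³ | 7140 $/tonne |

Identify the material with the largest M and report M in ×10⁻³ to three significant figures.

Screen on constraints: cost ≤ 320 $/kg. Survivors: option H, option S, option R, option F, option Q.
After converting to SI:
  option H: E = 39.98 GPa, ρ = 1810 kg/m³
  option S: E = 11.18 GPa, ρ = 728.0 kg/m³
  option R: E = 120.0 GPa, ρ = 8780 kg/m³
  option F: E = 334.0 GPa, ρ = 10200 kg/m³
  option Q: E = 65.32 GPa, ρ = 2282 kg/m³
  option S: M = 3.07×10⁻³
  option H: M = 1.89×10⁻³
  option Q: M = 1.76×10⁻³
  option F: M = 0.680×10⁻³
  option R: M = 0.562×10⁻³
Option S has the largest M.

option S, M = 3.07×10⁻³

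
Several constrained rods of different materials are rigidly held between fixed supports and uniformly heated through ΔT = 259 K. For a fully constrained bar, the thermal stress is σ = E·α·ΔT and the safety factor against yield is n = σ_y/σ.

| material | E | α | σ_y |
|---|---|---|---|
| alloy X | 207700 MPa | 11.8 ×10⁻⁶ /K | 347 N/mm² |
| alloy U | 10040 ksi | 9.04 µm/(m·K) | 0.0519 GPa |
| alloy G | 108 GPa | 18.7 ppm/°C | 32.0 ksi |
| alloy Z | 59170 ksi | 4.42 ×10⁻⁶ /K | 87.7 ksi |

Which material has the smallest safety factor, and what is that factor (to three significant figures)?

With everything in SI (GPa, ×10⁻⁶/K, MPa):
  alloy X: E = 207.7, α = 11.8, σ_y = 347.0 → σ = 635 MPa, n = 0.547
  alloy U: E = 69.22, α = 9.04, σ_y = 51.90 → σ = 162 MPa, n = 0.320
  alloy G: E = 108.0, α = 18.7, σ_y = 220.6 → σ = 523 MPa, n = 0.422
  alloy Z: E = 408.0, α = 4.42, σ_y = 604.7 → σ = 467 MPa, n = 1.29
The minimum is alloy U at n = 0.320.

alloy U, n = 0.320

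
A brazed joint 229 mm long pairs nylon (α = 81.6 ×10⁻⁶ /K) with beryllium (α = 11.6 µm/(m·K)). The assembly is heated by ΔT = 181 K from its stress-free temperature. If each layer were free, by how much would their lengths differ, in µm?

Δα = |81.6 − 11.6|×10⁻⁶/K = 70.0×10⁻⁶/K.
ΔL_mismatch = Δα·L·ΔT = 70.0×10⁻⁶ × 229.0 mm × 181.0 K = 2900 µm.

2900 µm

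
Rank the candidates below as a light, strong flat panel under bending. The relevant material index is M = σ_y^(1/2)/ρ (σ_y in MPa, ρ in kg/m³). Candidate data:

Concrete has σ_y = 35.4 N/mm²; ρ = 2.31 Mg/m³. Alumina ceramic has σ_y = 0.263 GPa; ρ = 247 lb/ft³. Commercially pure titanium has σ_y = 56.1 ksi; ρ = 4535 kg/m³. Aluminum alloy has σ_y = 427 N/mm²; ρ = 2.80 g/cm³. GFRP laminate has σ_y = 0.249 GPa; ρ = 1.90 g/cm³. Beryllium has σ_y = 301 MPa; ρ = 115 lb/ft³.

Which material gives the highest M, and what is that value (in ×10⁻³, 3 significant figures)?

beryllium, M = 9.42×10⁻³

After converting to SI:
  concrete: σ_y = 35.40 MPa, ρ = 2310 kg/m³
  alumina ceramic: σ_y = 263.0 MPa, ρ = 3957 kg/m³
  commercially pure titanium: σ_y = 386.8 MPa, ρ = 4535 kg/m³
  aluminum alloy: σ_y = 427.0 MPa, ρ = 2800 kg/m³
  GFRP laminate: σ_y = 249.0 MPa, ρ = 1900 kg/m³
  beryllium: σ_y = 301.0 MPa, ρ = 1842 kg/m³
  beryllium: M = 9.42×10⁻³
  GFRP laminate: M = 8.31×10⁻³
  aluminum alloy: M = 7.38×10⁻³
  commercially pure titanium: M = 4.34×10⁻³
  alumina ceramic: M = 4.10×10⁻³
  concrete: M = 2.58×10⁻³
Beryllium ranks first.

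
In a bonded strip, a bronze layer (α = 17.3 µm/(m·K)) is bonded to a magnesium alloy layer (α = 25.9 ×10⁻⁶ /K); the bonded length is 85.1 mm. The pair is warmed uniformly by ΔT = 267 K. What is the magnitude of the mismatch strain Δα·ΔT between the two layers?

2.30×10⁻³

Δα = |17.3 − 25.9|×10⁻⁶/K = 8.60×10⁻⁶/K.
Mismatch strain = Δα·ΔT = 8.60×10⁻⁶ × 267.0 = 2.30×10⁻³.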